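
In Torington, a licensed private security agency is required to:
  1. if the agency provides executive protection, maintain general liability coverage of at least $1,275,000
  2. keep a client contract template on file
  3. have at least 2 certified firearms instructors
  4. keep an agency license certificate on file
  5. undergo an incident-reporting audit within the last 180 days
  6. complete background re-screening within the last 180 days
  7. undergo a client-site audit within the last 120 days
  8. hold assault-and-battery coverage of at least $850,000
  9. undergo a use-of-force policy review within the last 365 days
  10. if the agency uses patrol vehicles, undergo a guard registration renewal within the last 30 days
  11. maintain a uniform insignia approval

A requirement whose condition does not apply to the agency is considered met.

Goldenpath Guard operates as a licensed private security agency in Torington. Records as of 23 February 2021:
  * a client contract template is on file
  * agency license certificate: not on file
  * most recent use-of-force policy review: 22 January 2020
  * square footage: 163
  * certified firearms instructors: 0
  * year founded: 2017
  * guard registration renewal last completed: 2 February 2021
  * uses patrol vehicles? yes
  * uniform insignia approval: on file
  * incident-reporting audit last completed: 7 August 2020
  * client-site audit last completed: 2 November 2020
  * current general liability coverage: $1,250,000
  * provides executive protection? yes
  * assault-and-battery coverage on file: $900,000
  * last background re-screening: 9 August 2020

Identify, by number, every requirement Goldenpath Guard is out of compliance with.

1. condition 'provides executive protection' holds; general liability coverage $1,250,000 < $1,275,000 → not met
2. client contract template present → met
3. certified firearms instructors 0 < 2 → not met
4. agency license certificate absent → not met
5. incident-reporting audit 200 days ago vs limit 180 → not met
6. background re-screening 198 days ago vs limit 180 → not met
7. client-site audit 113 days ago vs limit 120 → met
8. assault-and-battery coverage $900,000 ≥ $850,000 → met
9. use-of-force policy review 398 days ago vs limit 365 → not met
10. condition 'uses patrol vehicles' holds; guard registration renewal 21 days ago vs limit 30 → met
11. uniform insignia approval present → met
Not met: 1, 3, 4, 5, 6, 9

1, 3, 4, 5, 6, 9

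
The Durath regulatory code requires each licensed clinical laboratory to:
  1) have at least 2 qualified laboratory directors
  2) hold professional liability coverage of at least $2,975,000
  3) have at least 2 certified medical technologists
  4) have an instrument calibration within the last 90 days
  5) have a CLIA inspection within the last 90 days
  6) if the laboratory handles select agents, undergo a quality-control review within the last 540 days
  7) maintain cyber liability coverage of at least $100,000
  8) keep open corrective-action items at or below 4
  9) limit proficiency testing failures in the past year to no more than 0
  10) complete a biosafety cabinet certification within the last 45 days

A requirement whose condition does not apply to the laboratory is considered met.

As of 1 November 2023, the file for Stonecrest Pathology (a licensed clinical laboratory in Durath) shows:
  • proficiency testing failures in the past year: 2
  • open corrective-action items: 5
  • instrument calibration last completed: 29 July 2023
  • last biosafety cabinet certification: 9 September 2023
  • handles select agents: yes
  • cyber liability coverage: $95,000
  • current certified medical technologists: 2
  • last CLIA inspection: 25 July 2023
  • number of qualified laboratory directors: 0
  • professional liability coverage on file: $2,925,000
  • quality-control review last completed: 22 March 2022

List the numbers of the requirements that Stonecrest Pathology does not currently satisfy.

1. qualified laboratory directors 0 < 2 → not met
2. professional liability coverage $2,925,000 < $2,975,000 → not met
3. certified medical technologists 2 ≥ 2 → met
4. instrument calibration 95 days ago vs limit 90 → not met
5. CLIA inspection 99 days ago vs limit 90 → not met
6. condition 'handles select agents' holds; quality-control review 589 days ago vs limit 540 → not met
7. cyber liability coverage $95,000 < $100,000 → not met
8. open corrective-action items 5 > 4 → not met
9. proficiency testing failures in the past year 2 > 0 → not met
10. biosafety cabinet certification 53 days ago vs limit 45 → not met
Not met: 1, 2, 4, 5, 6, 7, 8, 9, 10

1, 2, 4, 5, 6, 7, 8, 9, 10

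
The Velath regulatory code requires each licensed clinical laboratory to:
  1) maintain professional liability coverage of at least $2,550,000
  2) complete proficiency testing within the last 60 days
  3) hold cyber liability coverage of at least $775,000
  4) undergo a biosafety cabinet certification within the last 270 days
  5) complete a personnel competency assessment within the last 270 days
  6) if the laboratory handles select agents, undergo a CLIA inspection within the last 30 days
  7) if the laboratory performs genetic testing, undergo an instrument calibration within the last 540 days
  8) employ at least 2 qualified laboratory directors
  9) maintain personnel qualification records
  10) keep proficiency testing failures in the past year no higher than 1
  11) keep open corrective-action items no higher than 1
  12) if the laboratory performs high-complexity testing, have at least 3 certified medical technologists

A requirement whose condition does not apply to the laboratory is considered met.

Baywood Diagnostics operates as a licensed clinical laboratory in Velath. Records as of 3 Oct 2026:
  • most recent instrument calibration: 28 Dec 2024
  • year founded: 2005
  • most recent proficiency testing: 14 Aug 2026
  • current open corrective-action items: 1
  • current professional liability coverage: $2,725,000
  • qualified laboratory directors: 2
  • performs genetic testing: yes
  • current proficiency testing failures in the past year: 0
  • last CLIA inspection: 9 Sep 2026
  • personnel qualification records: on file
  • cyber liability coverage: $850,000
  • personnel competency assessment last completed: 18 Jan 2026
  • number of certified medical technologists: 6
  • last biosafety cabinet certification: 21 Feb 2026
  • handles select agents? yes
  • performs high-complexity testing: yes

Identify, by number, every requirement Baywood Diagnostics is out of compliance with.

7

1. professional liability coverage $2,725,000 ≥ $2,550,000 → met
2. proficiency testing 50 days ago vs limit 60 → met
3. cyber liability coverage $850,000 ≥ $775,000 → met
4. biosafety cabinet certification 224 days ago vs limit 270 → met
5. personnel competency assessment 258 days ago vs limit 270 → met
6. condition 'handles select agents' holds; CLIA inspection 24 days ago vs limit 30 → met
7. condition 'performs genetic testing' holds; instrument calibration 644 days ago vs limit 540 → not met
8. qualified laboratory directors 2 ≥ 2 → met
9. personnel qualification records present → met
10. proficiency testing failures in the past year 0 ≤ 1 → met
11. open corrective-action items 1 ≤ 1 → met
12. condition 'performs high-complexity testing' holds; certified medical technologists 6 ≥ 3 → met
Not met: 7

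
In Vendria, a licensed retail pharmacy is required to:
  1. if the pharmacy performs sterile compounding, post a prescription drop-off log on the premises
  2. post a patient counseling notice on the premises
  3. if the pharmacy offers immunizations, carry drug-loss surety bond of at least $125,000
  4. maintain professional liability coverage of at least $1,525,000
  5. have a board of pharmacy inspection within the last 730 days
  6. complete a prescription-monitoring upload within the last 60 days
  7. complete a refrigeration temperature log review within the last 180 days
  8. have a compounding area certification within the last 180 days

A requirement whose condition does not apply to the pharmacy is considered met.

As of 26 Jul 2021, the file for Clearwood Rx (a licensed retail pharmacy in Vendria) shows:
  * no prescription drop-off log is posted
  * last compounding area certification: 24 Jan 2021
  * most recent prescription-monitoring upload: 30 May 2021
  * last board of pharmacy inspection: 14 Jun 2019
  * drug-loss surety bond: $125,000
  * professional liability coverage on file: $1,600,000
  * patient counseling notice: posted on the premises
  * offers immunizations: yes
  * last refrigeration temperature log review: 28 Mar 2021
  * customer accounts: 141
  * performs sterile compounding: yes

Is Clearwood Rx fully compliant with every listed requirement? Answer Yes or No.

1. condition 'performs sterile compounding' holds; prescription drop-off log absent → not met
2. patient counseling notice present → met
3. condition 'offers immunizations' holds; drug-loss surety bond $125,000 ≥ $125,000 → met
4. professional liability coverage $1,600,000 ≥ $1,525,000 → met
5. board of pharmacy inspection 773 days ago vs limit 730 → not met
6. prescription-monitoring upload 57 days ago vs limit 60 → met
7. refrigeration temperature log review 120 days ago vs limit 180 → met
8. compounding area certification 183 days ago vs limit 180 → not met
Not met: 1, 5, 8

No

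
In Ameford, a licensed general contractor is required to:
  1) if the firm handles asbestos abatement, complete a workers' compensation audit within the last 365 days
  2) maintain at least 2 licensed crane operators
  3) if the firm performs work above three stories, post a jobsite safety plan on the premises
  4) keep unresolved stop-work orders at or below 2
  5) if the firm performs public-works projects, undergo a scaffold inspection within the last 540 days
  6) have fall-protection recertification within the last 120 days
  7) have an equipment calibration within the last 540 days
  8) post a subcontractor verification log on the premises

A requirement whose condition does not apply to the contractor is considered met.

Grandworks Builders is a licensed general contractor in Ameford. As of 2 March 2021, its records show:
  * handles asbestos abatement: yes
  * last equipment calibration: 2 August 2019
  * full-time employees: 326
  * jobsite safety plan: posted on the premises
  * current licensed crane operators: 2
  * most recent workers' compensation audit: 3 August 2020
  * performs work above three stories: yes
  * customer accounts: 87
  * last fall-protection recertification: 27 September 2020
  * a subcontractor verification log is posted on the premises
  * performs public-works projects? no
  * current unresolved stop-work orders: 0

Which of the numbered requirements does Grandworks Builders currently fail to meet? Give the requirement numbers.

1. condition 'handles asbestos abatement' holds; workers' compensation audit 211 days ago vs limit 365 → met
2. licensed crane operators 2 ≥ 2 → met
3. condition 'performs work above three stories' holds; jobsite safety plan present → met
4. unresolved stop-work orders 0 ≤ 2 → met
5. condition 'performs public-works projects' does not hold → requirement n/a → met
6. fall-protection recertification 156 days ago vs limit 120 → not met
7. equipment calibration 578 days ago vs limit 540 → not met
8. subcontractor verification log present → met
Not met: 6, 7

6, 7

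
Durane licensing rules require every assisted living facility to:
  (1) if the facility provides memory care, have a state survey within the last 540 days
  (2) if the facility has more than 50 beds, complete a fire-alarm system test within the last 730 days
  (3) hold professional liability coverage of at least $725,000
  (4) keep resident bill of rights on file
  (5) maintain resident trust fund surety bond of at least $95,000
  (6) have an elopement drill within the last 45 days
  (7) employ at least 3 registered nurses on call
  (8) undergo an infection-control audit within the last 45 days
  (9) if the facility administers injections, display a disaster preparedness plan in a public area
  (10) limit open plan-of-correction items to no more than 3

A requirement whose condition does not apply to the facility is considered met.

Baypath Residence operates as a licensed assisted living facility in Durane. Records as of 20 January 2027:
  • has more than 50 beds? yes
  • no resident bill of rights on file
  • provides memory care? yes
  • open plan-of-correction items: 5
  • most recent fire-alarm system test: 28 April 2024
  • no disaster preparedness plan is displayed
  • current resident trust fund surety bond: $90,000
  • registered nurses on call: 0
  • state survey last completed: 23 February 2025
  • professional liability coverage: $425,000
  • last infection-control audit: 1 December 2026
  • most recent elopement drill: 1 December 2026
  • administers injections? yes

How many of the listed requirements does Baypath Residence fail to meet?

10

1. condition 'provides memory care' holds; state survey 696 days ago vs limit 540 → not met
2. condition 'has more than 50 beds' holds; fire-alarm system test 997 days ago vs limit 730 → not met
3. professional liability coverage $425,000 < $725,000 → not met
4. resident bill of rights absent → not met
5. resident trust fund surety bond $90,000 < $95,000 → not met
6. elopement drill 50 days ago vs limit 45 → not met
7. registered nurses on call 0 < 3 → not met
8. infection-control audit 50 days ago vs limit 45 → not met
9. condition 'administers injections' holds; disaster preparedness plan absent → not met
10. open plan-of-correction items 5 > 3 → not met
Not met: 10 of 10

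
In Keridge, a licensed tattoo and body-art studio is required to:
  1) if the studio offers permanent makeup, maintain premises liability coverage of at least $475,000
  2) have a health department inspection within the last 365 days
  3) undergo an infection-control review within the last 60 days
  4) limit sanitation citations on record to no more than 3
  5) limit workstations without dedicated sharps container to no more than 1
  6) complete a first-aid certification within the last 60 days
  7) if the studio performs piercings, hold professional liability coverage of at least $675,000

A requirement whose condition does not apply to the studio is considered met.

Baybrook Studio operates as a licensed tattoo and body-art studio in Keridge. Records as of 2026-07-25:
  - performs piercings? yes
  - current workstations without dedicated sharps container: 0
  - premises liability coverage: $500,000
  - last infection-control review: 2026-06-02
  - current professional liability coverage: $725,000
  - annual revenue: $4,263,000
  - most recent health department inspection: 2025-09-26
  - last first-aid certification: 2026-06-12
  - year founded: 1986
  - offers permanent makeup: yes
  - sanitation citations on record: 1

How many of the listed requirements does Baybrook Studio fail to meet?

1. condition 'offers permanent makeup' holds; premises liability coverage $500,000 ≥ $475,000 → met
2. health department inspection 302 days ago vs limit 365 → met
3. infection-control review 53 days ago vs limit 60 → met
4. sanitation citations on record 1 ≤ 3 → met
5. workstations without dedicated sharps container 0 ≤ 1 → met
6. first-aid certification 43 days ago vs limit 60 → met
7. condition 'performs piercings' holds; professional liability coverage $725,000 ≥ $675,000 → met
Not met: 0 of 7

0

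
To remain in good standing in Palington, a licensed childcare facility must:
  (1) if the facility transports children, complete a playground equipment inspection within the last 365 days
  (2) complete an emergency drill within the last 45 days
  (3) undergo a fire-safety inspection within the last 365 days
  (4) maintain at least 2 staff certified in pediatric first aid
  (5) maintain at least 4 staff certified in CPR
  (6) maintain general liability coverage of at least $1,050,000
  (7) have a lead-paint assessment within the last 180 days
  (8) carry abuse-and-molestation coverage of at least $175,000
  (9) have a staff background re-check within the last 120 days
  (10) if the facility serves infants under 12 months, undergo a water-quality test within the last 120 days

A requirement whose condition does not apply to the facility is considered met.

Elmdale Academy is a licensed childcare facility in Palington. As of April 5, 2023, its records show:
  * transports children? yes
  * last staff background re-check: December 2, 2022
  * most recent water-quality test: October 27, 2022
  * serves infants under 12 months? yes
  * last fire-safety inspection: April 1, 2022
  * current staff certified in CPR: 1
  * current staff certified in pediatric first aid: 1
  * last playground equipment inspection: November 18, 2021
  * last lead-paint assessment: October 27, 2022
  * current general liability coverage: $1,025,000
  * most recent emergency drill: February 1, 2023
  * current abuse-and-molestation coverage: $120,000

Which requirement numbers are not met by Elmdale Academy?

1, 2, 3, 4, 5, 6, 8, 9, 10

1. condition 'transports children' holds; playground equipment inspection 503 days ago vs limit 365 → not met
2. emergency drill 63 days ago vs limit 45 → not met
3. fire-safety inspection 369 days ago vs limit 365 → not met
4. staff certified in pediatric first aid 1 < 2 → not met
5. staff certified in CPR 1 < 4 → not met
6. general liability coverage $1,025,000 < $1,050,000 → not met
7. lead-paint assessment 160 days ago vs limit 180 → met
8. abuse-and-molestation coverage $120,000 < $175,000 → not met
9. staff background re-check 124 days ago vs limit 120 → not met
10. condition 'serves infants under 12 months' holds; water-quality test 160 days ago vs limit 120 → not met
Not met: 1, 2, 3, 4, 5, 6, 8, 9, 10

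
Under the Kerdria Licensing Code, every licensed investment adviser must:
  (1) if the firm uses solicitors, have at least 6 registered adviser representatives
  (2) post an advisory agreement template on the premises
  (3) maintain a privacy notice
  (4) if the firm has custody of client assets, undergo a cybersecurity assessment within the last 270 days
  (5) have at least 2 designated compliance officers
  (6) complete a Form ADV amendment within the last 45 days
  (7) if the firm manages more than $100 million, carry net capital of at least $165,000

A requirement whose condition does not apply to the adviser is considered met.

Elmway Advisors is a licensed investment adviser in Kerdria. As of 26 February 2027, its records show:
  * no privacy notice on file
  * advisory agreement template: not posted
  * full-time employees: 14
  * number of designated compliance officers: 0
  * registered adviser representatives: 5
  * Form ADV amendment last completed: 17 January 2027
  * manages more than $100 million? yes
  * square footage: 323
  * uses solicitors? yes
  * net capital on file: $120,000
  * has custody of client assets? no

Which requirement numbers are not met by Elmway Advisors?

1. condition 'uses solicitors' holds; registered adviser representatives 5 < 6 → not met
2. advisory agreement template absent → not met
3. privacy notice absent → not met
4. condition 'has custody of client assets' does not hold → requirement n/a → met
5. designated compliance officers 0 < 2 → not met
6. Form ADV amendment 40 days ago vs limit 45 → met
7. condition 'manages more than $100 million' holds; net capital $120,000 < $165,000 → not met
Not met: 1, 2, 3, 5, 7

1, 2, 3, 5, 7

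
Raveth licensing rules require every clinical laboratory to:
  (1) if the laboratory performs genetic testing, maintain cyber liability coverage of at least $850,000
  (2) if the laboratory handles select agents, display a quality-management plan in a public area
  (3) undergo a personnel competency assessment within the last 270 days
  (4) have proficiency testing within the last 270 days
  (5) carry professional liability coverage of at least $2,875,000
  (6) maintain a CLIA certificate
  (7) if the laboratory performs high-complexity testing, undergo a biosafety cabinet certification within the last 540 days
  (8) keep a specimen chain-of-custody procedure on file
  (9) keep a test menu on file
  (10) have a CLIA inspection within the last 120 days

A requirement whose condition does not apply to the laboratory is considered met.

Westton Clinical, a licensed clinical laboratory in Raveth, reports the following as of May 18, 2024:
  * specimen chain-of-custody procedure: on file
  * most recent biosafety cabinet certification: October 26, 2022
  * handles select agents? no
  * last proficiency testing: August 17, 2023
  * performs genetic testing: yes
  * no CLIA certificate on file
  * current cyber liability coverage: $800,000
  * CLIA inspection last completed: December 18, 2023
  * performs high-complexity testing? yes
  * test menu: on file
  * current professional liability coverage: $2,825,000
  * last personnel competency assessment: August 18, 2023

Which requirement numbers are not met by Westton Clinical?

1. condition 'performs genetic testing' holds; cyber liability coverage $800,000 < $850,000 → not met
2. condition 'handles select agents' does not hold → requirement n/a → met
3. personnel competency assessment 274 days ago vs limit 270 → not met
4. proficiency testing 275 days ago vs limit 270 → not met
5. professional liability coverage $2,825,000 < $2,875,000 → not met
6. CLIA certificate absent → not met
7. condition 'performs high-complexity testing' holds; biosafety cabinet certification 570 days ago vs limit 540 → not met
8. specimen chain-of-custody procedure present → met
9. test menu present → met
10. CLIA inspection 152 days ago vs limit 120 → not met
Not met: 1, 3, 4, 5, 6, 7, 10

1, 3, 4, 5, 6, 7, 10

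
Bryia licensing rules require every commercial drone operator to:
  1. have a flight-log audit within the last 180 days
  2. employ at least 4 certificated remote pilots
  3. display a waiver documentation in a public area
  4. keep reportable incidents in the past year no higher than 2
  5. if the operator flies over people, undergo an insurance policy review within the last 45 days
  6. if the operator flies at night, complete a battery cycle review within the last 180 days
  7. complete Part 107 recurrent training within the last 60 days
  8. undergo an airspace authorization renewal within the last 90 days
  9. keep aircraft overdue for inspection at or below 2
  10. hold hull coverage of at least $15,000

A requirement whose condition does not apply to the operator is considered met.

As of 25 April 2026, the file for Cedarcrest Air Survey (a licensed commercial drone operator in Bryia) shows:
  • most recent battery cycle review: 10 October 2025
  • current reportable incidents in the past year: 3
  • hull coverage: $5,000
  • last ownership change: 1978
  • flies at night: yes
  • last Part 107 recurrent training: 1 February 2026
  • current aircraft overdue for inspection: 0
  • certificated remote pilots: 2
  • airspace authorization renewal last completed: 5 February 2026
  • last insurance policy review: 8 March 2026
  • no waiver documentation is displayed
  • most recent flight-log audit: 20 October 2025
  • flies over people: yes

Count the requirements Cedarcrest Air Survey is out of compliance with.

1. flight-log audit 187 days ago vs limit 180 → not met
2. certificated remote pilots 2 < 4 → not met
3. waiver documentation absent → not met
4. reportable incidents in the past year 3 > 2 → not met
5. condition 'flies over people' holds; insurance policy review 48 days ago vs limit 45 → not met
6. condition 'flies at night' holds; battery cycle review 197 days ago vs limit 180 → not met
7. Part 107 recurrent training 83 days ago vs limit 60 → not met
8. airspace authorization renewal 79 days ago vs limit 90 → met
9. aircraft overdue for inspection 0 ≤ 2 → met
10. hull coverage $5,000 < $15,000 → not met
Not met: 8 of 10

8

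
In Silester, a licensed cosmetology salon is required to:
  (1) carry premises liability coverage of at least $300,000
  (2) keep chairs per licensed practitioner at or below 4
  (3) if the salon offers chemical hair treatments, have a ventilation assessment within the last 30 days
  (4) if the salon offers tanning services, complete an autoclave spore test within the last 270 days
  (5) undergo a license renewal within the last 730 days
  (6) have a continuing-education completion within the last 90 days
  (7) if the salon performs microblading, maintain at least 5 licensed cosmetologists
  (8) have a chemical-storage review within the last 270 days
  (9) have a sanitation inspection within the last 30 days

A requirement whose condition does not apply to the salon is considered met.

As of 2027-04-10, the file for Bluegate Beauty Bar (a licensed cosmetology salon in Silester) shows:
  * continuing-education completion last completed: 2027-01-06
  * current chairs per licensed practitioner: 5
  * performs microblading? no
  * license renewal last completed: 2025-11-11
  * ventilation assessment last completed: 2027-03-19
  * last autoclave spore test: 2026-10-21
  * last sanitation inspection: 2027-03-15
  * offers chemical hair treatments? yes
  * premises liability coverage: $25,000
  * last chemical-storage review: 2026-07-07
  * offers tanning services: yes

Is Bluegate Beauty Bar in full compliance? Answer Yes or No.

No

1. premises liability coverage $25,000 < $300,000 → not met
2. chairs per licensed practitioner 5 > 4 → not met
3. condition 'offers chemical hair treatments' holds; ventilation assessment 22 days ago vs limit 30 → met
4. condition 'offers tanning services' holds; autoclave spore test 171 days ago vs limit 270 → met
5. license renewal 515 days ago vs limit 730 → met
6. continuing-education completion 94 days ago vs limit 90 → not met
7. condition 'performs microblading' does not hold → requirement n/a → met
8. chemical-storage review 277 days ago vs limit 270 → not met
9. sanitation inspection 26 days ago vs limit 30 → met
Not met: 1, 2, 6, 8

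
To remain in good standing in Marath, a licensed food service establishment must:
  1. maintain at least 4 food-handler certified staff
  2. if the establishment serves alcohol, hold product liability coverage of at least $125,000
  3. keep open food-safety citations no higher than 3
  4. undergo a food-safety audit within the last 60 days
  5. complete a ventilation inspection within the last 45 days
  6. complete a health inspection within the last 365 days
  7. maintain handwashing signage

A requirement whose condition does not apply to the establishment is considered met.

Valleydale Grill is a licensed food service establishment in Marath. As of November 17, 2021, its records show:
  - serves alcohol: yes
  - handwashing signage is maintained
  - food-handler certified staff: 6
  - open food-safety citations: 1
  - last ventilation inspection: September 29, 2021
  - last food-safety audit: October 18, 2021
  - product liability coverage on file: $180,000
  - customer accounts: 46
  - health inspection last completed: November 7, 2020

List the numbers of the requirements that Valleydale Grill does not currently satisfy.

1. food-handler certified staff 6 ≥ 4 → met
2. condition 'serves alcohol' holds; product liability coverage $180,000 ≥ $125,000 → met
3. open food-safety citations 1 ≤ 3 → met
4. food-safety audit 30 days ago vs limit 60 → met
5. ventilation inspection 49 days ago vs limit 45 → not met
6. health inspection 375 days ago vs limit 365 → not met
7. handwashing signage present → met
Not met: 5, 6

5, 6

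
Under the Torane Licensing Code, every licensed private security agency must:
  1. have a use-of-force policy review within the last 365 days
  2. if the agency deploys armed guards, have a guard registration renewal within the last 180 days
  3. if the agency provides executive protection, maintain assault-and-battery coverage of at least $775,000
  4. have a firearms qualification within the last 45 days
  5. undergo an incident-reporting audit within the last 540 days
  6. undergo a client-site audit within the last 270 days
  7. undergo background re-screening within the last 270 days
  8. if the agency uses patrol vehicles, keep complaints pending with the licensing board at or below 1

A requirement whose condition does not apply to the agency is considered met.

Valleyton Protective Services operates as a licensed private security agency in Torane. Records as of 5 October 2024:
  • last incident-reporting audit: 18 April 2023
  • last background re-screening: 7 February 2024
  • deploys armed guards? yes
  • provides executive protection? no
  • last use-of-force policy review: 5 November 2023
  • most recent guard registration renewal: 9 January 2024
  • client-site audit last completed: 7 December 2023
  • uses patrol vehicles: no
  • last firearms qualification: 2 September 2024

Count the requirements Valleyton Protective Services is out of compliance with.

1. use-of-force policy review 335 days ago vs limit 365 → met
2. condition 'deploys armed guards' holds; guard registration renewal 270 days ago vs limit 180 → not met
3. condition 'provides executive protection' does not hold → requirement n/a → met
4. firearms qualification 33 days ago vs limit 45 → met
5. incident-reporting audit 536 days ago vs limit 540 → met
6. client-site audit 303 days ago vs limit 270 → not met
7. background re-screening 241 days ago vs limit 270 → met
8. condition 'uses patrol vehicles' does not hold → requirement n/a → met
Not met: 2 of 8

2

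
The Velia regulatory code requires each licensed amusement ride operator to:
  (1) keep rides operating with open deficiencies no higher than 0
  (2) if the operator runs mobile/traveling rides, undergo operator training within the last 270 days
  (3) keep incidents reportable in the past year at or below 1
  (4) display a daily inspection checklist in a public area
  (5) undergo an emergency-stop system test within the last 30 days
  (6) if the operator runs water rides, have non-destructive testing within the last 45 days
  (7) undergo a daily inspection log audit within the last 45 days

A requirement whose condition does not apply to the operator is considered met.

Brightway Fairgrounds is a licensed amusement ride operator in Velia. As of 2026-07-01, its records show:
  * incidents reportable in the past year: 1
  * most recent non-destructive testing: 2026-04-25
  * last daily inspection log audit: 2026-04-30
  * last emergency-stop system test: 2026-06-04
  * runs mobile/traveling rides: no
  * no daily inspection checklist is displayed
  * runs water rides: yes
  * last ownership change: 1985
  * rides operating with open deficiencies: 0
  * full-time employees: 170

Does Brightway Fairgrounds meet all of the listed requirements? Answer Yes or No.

No

1. rides operating with open deficiencies 0 ≤ 0 → met
2. condition 'runs mobile/traveling rides' does not hold → requirement n/a → met
3. incidents reportable in the past year 1 ≤ 1 → met
4. daily inspection checklist absent → not met
5. emergency-stop system test 27 days ago vs limit 30 → met
6. condition 'runs water rides' holds; non-destructive testing 67 days ago vs limit 45 → not met
7. daily inspection log audit 62 days ago vs limit 45 → not met
Not met: 4, 6, 7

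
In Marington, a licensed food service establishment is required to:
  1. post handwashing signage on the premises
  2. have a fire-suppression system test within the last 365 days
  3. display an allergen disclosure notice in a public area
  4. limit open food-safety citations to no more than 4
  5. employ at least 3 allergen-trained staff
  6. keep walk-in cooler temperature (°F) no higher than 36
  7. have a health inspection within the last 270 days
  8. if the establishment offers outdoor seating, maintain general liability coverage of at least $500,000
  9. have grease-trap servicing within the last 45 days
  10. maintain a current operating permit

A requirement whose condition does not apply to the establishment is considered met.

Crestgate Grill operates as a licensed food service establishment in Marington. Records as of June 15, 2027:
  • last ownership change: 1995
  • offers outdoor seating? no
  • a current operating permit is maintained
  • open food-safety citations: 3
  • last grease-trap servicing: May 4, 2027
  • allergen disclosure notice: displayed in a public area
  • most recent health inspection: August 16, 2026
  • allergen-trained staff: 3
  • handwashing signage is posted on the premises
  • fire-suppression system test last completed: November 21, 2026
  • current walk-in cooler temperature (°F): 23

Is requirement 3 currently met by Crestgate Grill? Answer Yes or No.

3. allergen disclosure notice present → met

Yes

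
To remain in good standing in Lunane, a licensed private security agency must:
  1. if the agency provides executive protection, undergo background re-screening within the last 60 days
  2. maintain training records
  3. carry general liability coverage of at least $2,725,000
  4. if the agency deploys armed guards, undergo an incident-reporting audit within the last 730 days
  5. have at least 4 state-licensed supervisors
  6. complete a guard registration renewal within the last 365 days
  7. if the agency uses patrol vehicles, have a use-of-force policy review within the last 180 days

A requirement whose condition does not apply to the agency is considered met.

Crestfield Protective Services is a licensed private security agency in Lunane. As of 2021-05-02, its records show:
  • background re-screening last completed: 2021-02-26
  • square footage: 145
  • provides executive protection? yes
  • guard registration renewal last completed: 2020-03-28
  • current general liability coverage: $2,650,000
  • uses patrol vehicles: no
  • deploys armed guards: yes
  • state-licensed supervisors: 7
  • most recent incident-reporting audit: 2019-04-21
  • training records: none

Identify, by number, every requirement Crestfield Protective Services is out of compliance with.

1, 2, 3, 4, 6

1. condition 'provides executive protection' holds; background re-screening 65 days ago vs limit 60 → not met
2. training records absent → not met
3. general liability coverage $2,650,000 < $2,725,000 → not met
4. condition 'deploys armed guards' holds; incident-reporting audit 742 days ago vs limit 730 → not met
5. state-licensed supervisors 7 ≥ 4 → met
6. guard registration renewal 400 days ago vs limit 365 → not met
7. condition 'uses patrol vehicles' does not hold → requirement n/a → met
Not met: 1, 2, 3, 4, 6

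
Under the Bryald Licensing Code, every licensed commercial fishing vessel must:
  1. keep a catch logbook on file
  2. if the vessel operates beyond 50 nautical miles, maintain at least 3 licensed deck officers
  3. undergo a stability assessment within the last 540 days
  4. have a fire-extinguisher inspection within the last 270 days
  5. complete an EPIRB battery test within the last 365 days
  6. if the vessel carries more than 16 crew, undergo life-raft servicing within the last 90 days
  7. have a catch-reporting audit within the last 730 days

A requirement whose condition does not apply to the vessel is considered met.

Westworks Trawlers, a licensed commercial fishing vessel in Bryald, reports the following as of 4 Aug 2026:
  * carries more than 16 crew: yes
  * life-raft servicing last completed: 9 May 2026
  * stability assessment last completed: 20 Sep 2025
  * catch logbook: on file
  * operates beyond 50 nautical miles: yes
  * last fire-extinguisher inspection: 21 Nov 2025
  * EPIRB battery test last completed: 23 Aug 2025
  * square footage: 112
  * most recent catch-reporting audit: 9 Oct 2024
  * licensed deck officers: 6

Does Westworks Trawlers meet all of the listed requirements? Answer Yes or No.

1. catch logbook present → met
2. condition 'operates beyond 50 nautical miles' holds; licensed deck officers 6 ≥ 3 → met
3. stability assessment 318 days ago vs limit 540 → met
4. fire-extinguisher inspection 256 days ago vs limit 270 → met
5. EPIRB battery test 346 days ago vs limit 365 → met
6. condition 'carries more than 16 crew' holds; life-raft servicing 87 days ago vs limit 90 → met
7. catch-reporting audit 664 days ago vs limit 730 → met
All met.

Yes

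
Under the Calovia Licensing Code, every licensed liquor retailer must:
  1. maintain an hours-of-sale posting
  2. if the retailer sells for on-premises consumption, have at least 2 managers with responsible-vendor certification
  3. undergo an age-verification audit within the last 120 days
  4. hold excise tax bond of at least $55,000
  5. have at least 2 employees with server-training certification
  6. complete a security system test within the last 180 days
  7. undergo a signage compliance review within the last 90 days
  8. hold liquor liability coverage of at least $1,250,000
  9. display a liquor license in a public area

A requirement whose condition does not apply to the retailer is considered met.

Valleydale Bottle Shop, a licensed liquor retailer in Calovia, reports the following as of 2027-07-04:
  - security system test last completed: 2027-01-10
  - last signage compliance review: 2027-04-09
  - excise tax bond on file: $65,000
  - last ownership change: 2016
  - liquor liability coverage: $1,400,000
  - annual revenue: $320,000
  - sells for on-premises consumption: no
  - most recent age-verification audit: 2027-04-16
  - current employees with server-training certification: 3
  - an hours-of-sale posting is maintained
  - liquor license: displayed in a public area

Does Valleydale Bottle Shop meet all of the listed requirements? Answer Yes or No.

1. hours-of-sale posting present → met
2. condition 'sells for on-premises consumption' does not hold → requirement n/a → met
3. age-verification audit 79 days ago vs limit 120 → met
4. excise tax bond $65,000 ≥ $55,000 → met
5. employees with server-training certification 3 ≥ 2 → met
6. security system test 175 days ago vs limit 180 → met
7. signage compliance review 86 days ago vs limit 90 → met
8. liquor liability coverage $1,400,000 ≥ $1,250,000 → met
9. liquor license present → met
All met.

Yes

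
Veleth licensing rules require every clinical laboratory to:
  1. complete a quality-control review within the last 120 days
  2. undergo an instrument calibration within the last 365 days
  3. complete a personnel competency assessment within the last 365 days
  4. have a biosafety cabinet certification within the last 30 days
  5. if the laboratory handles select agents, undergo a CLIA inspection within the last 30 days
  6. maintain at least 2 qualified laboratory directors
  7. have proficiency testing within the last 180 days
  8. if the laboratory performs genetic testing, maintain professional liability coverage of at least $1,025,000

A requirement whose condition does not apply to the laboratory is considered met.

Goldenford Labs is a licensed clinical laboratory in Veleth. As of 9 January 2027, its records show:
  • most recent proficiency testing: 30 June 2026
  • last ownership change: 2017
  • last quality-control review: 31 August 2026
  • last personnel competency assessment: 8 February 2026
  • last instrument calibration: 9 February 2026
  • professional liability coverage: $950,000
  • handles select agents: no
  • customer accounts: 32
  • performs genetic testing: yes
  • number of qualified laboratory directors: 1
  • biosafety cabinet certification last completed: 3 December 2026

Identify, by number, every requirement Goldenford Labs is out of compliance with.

1. quality-control review 131 days ago vs limit 120 → not met
2. instrument calibration 334 days ago vs limit 365 → met
3. personnel competency assessment 335 days ago vs limit 365 → met
4. biosafety cabinet certification 37 days ago vs limit 30 → not met
5. condition 'handles select agents' does not hold → requirement n/a → met
6. qualified laboratory directors 1 < 2 → not met
7. proficiency testing 193 days ago vs limit 180 → not met
8. condition 'performs genetic testing' holds; professional liability coverage $950,000 < $1,025,000 → not met
Not met: 1, 4, 6, 7, 8

1, 4, 6, 7, 8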